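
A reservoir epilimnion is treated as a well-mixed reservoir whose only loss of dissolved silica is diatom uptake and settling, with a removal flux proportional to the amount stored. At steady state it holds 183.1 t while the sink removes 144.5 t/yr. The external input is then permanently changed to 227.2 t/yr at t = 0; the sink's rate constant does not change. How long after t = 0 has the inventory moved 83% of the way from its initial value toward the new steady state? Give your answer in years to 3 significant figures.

τ = M₀/F₀ = 183.1/144.5 = 1.267 yr.
The remaining gap fraction is e^(−t/τ); 83% covered ⇒ e^(−t/τ) = 0.170.
t = −τ ln(0.170) = 1.267 × 1.772 = 2.245 yr.

2.25 yr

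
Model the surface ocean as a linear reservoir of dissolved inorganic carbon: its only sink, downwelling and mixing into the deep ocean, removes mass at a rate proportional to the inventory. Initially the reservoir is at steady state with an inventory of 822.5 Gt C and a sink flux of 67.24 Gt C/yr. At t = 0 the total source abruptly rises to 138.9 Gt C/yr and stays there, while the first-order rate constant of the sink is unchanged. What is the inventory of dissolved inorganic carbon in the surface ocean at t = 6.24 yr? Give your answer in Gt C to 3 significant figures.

1170 Gt C

The sink rate constant is k = F₀/M₀ = 67.24/822.5 = 0.08175 yr⁻¹.
Solving dM/dt = F₁ − kM with M(0) = M₀ gives M(t) = F₁/k + (M₀ − F₁/k)·e^(−kt).
F₁/k = 138.9/0.08175 = 1699.1 Gt C; kt = 0.08175 × 6.24 = 0.5101, e^(−kt) = 0.6004.
M(6.24) = 1699.1 + (822.5 − 1699.1) × 0.6004 = 1699.1 − 526.3 = 1172.8 Gt C.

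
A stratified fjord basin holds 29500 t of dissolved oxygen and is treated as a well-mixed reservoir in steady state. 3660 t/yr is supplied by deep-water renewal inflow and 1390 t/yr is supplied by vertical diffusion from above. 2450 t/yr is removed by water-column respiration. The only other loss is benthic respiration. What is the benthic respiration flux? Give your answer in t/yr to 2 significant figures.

2600 t/yr

At steady state ΣF_in = ΣF_out.
ΣF_in = 3660 + 1390 = 5050.0 t/yr.
Benthic respiration flux = ΣF_in − (2450) = 5050.0 − 2450 = 2600 t/yr.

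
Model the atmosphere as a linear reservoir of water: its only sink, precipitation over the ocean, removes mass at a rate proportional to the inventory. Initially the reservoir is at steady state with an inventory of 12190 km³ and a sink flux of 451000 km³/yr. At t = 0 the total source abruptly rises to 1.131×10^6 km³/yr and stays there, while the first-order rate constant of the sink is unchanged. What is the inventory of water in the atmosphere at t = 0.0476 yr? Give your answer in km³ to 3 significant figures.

27400 km³

τ = M₀/F₀ = 12190/451000 = 0.02703 yr; rate constant k = 1/τ.
New steady state M_∞ = F₁/k = F₁·τ = 1.131×10^6 × 0.02703 = 30570 km³.
M(t) = M_∞ + (M₀ − M_∞)·e^(−t/τ); t/τ = 0.0476/0.02703 = 1.761, so e^(−t/τ) = 0.1719.
M(t) = 30570 − 18380 × 0.1719 = 27411 km³.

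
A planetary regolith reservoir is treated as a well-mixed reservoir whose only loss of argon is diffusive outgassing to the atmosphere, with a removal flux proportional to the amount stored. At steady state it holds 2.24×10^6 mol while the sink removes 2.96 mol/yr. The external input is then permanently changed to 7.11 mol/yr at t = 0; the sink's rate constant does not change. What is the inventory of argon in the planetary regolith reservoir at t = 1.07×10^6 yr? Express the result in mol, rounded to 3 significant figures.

The sink rate constant is k = F₀/M₀ = 2.96/2.24×10^6 = 1.321×10^-6 yr⁻¹.
Solving dM/dt = F₁ − kM with M(0) = M₀ gives M(t) = F₁/k + (M₀ − F₁/k)·e^(−kt).
F₁/k = 7.11/1.321×10^-6 = 5.3805×10^6 mol; kt = 1.321×10^-6 × 1.07×10^6 = 1.414, e^(−kt) = 0.2432.
M(1.07×10^6) = 5.3805×10^6 + (2.24×10^6 − 5.3805×10^6) × 0.2432 = 5.3805×10^6 − 763700 = 4.6168×10^6 mol.

4.62×10^6 mol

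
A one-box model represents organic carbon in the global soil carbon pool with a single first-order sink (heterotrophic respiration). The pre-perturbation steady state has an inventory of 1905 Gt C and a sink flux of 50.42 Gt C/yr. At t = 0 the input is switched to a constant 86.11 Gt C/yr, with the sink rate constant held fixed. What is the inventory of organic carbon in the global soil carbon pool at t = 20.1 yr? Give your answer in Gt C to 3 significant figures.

2460 Gt C

τ = M₀/F₀ = 1905/50.42 = 37.78 yr; rate constant k = 1/τ.
New steady state M_∞ = F₁/k = F₁·τ = 86.11 × 37.78 = 3253.5 Gt C.
M(t) = M_∞ + (M₀ − M_∞)·e^(−t/τ); t/τ = 20.1/37.78 = 0.5320, so e^(−t/τ) = 0.5874.
M(t) = 3253.5 − 1348 × 0.5874 = 2461.3 Gt C.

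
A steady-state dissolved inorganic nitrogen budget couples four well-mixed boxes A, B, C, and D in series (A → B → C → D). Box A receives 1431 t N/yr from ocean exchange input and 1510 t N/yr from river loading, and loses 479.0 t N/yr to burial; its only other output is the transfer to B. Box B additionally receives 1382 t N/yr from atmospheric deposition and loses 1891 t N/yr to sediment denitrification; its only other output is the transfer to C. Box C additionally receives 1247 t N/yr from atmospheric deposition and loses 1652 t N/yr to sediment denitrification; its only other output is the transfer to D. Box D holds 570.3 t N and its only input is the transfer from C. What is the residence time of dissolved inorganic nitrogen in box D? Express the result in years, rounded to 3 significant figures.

Box A: F(A→B) = (1431 + 1510) − 479.0 = 2462.0 t N/yr.
Box B: F(B→C) = (2462.0 + 1382) − 1891 = 1953.0 t N/yr.
Box C: F(C→D) = (1953.0 + 1247) − 1652 = 1548.0 t N/yr.
Box D throughput = its input = 1548.0 t N/yr; τ = 570.3 / 1548.0 = 0.3684 yr.

0.368 yr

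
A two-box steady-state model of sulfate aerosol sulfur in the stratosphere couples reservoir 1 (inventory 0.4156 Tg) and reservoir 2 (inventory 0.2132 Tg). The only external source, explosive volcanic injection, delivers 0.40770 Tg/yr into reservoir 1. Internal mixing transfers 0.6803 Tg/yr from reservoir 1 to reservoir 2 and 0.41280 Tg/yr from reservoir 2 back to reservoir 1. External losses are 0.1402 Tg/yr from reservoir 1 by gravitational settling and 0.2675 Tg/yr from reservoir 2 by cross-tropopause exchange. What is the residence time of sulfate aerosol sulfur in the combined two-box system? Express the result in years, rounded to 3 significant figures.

1.54 yr

Treat the two boxes together as one reservoir: the mixing fluxes between them are internal recycling, so τ = ΣM / Σ(external losses).
M_total = 0.4156 + 0.2132 = 0.62880 Tg.
ΣF_external_out = 0.1402 + 0.2675 = 0.40770 Tg/yr.
τ = M_total / ΣF_ext = 0.62880 / 0.40770 = 1.542 yr.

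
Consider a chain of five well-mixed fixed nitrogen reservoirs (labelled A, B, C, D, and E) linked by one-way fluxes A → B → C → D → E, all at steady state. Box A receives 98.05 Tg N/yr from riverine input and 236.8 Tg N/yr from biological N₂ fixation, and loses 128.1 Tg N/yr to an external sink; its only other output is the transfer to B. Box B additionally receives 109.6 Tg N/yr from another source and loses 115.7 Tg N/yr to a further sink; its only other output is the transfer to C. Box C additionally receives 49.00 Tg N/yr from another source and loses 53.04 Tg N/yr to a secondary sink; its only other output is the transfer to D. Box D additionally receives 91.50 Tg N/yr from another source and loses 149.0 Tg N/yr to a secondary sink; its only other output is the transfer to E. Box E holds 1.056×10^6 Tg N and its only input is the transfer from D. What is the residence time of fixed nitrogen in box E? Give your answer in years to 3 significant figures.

7590 yr

Box A: F(A→B) = (98.05 + 236.8) − 128.1 = 206.75 Tg N/yr.
Box B: F(B→C) = (206.75 + 109.6) − 115.7 = 200.65 Tg N/yr.
Box C: F(C→D) = (200.65 + 49.00) − 53.04 = 196.61 Tg N/yr.
Box D: F(D→E) = (196.61 + 91.50) − 149.0 = 139.11 Tg N/yr.
Box E throughput = its input = 139.11 Tg N/yr; τ = 1.056×10^6 / 139.11 = 7591 yr.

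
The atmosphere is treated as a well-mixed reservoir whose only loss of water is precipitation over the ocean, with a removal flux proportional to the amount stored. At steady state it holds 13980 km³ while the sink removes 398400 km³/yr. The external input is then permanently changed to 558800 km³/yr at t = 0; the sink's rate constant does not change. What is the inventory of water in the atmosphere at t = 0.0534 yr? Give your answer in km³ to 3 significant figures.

The sink rate constant is k = F₀/M₀ = 398400/13980 = 28.50 yr⁻¹.
Solving dM/dt = F₁ − kM with M(0) = M₀ gives M(t) = F₁/k + (M₀ − F₁/k)·e^(−kt).
F₁/k = 558800/28.50 = 19608 km³; kt = 28.50 × 0.0534 = 1.522, e^(−kt) = 0.2183.
M(0.0534) = 19608 + (13980 − 19608) × 0.2183 = 19608 − 1229 = 18380 km³.

18400 km³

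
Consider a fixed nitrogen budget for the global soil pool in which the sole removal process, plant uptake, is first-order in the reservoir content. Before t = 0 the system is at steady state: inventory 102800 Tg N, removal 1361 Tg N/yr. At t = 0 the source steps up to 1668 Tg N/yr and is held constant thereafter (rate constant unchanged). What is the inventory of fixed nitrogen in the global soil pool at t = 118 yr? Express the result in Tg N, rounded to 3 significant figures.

121000 Tg N

Residence time τ = M₀/F₀ = 75.53 yr. The eventual steady state is M_∞ = M₀·(F₁/F₀) = 102800 × 1668/1361 = 125990 Tg N.
The anomaly ΔM(t) = M(t) − M_∞ decays as ΔM₀·e^(−t/τ) with ΔM₀ = 102800 − 125990 = −23190 Tg N.
At t = 118 yr, e^(−t/τ) = e^(−1.562) = 0.2097, so ΔM = −4862 Tg N and M = 125990 − 4862 = 121130 Tg N.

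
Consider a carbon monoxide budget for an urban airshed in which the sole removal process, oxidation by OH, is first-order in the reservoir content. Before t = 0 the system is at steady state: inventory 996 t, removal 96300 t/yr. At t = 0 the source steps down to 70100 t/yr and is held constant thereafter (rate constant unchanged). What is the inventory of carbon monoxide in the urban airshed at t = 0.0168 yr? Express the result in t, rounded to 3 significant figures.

Residence time τ = M₀/F₀ = 0.01034 yr. The eventual steady state is M_∞ = M₀·(F₁/F₀) = 996 × 70100/96300 = 725.02 t.
The anomaly ΔM(t) = M(t) − M_∞ decays as ΔM₀·e^(−t/τ) with ΔM₀ = 996 − 725.02 = 271.0 t.
At t = 0.0168 yr, e^(−t/τ) = e^(−1.624) = 0.1970, so ΔM = 53.39 t and M = 725.02 + 53.39 = 778.42 t.

778 t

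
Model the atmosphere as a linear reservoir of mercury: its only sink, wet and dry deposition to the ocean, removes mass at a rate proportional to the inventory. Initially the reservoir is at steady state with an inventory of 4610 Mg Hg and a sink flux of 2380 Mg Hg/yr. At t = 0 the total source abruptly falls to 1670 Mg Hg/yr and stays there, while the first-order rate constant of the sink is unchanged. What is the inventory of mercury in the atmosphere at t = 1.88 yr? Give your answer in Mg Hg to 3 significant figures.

The sink rate constant is k = F₀/M₀ = 2380/4610 = 0.5163 yr⁻¹.
Solving dM/dt = F₁ − kM with M(0) = M₀ gives M(t) = F₁/k + (M₀ − F₁/k)·e^(−kt).
F₁/k = 1670/0.5163 = 3234.7 Mg Hg; kt = 0.5163 × 1.88 = 0.9706, e^(−kt) = 0.3789.
M(1.88) = 3234.7 + (4610 − 3234.7) × 0.3789 = 3234.7 + 521.0 = 3755.8 Mg Hg.

3760 Mg Hg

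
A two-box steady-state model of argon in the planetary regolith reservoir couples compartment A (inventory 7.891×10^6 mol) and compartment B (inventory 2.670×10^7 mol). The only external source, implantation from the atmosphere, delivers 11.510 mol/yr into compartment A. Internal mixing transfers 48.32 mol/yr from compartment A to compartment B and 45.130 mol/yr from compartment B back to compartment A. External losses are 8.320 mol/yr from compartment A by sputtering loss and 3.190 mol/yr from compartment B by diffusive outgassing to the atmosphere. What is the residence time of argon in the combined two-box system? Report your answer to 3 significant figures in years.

3.01×10^6 yr

Treat the two boxes together as one reservoir: the mixing fluxes between them are internal recycling, so τ = ΣM / Σ(external losses).
M_total = 7.891×10^6 + 2.670×10^7 = 3.4591×10^7 mol.
ΣF_external_out = 8.320 + 3.190 = 11.510 mol/yr.
τ = M_total / ΣF_ext = 3.4591×10^7 / 11.510 = 3.005×10^6 yr.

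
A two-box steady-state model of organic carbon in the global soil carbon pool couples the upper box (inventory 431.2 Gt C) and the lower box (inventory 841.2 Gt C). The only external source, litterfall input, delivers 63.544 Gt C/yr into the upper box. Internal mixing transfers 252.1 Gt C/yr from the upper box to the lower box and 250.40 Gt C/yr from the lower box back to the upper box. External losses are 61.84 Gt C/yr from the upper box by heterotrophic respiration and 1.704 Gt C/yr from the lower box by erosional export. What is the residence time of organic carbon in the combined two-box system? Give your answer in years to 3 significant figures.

Residence time in the combined system uses the total inventory and the total *external* removal — internal exchanges between the two boxes cancel.
M_total = 431.2 + 841.2 = 1272.4 Gt C.
ΣF_external_out = 61.84 + 1.704 = 63.544 Gt C/yr.
τ = M_total / ΣF_ext = 1272.4 / 63.544 = 20.02 yr.

20.0 yr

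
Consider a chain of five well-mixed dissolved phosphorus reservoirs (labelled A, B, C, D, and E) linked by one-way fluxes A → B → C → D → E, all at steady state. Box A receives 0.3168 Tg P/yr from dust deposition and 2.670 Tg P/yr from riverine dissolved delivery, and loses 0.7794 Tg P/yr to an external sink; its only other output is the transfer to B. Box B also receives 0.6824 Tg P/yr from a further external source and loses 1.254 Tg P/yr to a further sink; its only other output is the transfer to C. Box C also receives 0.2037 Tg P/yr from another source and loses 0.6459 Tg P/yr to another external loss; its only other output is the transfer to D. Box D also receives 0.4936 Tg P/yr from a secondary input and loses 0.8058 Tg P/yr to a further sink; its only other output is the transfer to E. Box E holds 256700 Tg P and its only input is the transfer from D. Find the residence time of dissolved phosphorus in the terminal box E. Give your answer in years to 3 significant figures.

291000 yr

Box A: F(A→B) = (0.3168 + 2.670) − 0.7794 = 2.2074 Tg P/yr.
Box B: F(B→C) = (2.2074 + 0.6824) − 1.254 = 1.6358 Tg P/yr.
Box C: F(C→D) = (1.6358 + 0.2037) − 0.6459 = 1.1936 Tg P/yr.
Box D: F(D→E) = (1.1936 + 0.4936) − 0.8058 = 0.88140 Tg P/yr.
Box E throughput = its input = 0.88140 Tg P/yr; τ = 256700 / 0.88140 = 291200 yr.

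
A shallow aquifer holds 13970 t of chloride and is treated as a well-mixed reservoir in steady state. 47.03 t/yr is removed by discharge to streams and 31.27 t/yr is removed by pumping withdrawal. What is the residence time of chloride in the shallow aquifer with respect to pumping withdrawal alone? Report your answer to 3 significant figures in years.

Residence time with respect to a single sink: τ = M / F_sink.
τ = 13970 / 31.27 = 446.8 yr.

447 yr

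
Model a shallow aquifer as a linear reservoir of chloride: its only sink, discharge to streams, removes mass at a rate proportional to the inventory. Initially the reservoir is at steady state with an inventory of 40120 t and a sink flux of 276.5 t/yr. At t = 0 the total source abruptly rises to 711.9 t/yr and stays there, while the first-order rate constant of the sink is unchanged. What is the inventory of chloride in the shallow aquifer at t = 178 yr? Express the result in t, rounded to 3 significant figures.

Residence time τ = M₀/F₀ = 145.1 yr. The eventual steady state is M_∞ = M₀·(F₁/F₀) = 40120 × 711.9/276.5 = 103300 t.
The anomaly ΔM(t) = M(t) − M_∞ decays as ΔM₀·e^(−t/τ) with ΔM₀ = 40120 − 103300 = −63180 t.
At t = 178 yr, e^(−t/τ) = e^(−1.227) = 0.2932, so ΔM = −18530 t and M = 103300 − 18530 = 84770 t.

84800 t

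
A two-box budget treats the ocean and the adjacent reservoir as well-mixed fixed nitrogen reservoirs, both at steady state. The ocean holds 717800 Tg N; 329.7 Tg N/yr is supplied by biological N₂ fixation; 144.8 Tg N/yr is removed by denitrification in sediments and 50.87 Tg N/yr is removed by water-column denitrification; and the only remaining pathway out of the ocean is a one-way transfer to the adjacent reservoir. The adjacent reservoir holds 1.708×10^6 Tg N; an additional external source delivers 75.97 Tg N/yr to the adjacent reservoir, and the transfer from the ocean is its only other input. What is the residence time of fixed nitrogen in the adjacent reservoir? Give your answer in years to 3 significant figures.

Balance the ocean: ΣF_in = 329.70 Tg N/yr.
Transfer to the adjacent reservoir = ΣF_in − (144.8 + 50.87) = 134.03 Tg N/yr.
Total input to the adjacent reservoir = 134.03 + 75.97 = 210.00 Tg N/yr; at steady state this equals its total output.
τ = M / F = 1.708×10^6 / 210.00 = 8133 yr.

8130 yr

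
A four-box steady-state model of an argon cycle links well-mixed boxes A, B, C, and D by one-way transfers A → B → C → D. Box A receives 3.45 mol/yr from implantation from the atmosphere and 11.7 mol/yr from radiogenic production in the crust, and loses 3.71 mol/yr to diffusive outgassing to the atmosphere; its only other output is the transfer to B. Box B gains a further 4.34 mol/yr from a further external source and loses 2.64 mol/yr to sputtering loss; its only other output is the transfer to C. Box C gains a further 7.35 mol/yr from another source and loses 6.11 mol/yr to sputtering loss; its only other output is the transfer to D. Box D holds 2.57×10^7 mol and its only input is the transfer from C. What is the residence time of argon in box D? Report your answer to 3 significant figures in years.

Box A: F(A→B) = (3.45 + 11.7) − 3.71 = 11.440 mol/yr.
Box B: F(B→C) = (11.440 + 4.34) − 2.64 = 13.140 mol/yr.
Box C: F(C→D) = (13.140 + 7.35) − 6.11 = 14.380 mol/yr.
Box D throughput = its input = 14.380 mol/yr; τ = 2.57×10^7 / 14.380 = 1.787×10^6 yr.

1.79×10^6 yr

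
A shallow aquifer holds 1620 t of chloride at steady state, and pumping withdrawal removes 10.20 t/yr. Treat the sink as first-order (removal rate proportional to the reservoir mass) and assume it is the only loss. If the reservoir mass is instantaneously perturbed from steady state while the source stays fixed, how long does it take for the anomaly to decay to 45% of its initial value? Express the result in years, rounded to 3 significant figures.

For a linear reservoir the anomaly decays as exp(−t/τ) with τ = M/F = 1620/10.20 = 158.8 yr.
exp(−t/τ) = 0.45 ⇒ t = −τ ln(0.45) = 158.8 × 0.7985 = 126.8 yr.

127 yr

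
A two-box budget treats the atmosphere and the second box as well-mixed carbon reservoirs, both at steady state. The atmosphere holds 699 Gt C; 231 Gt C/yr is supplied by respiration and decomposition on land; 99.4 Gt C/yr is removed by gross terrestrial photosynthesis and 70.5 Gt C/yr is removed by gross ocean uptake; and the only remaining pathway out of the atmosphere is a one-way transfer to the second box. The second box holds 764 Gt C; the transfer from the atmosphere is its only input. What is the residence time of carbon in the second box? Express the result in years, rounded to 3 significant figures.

12.5 yr

Balance the atmosphere: ΣF_in = 231.00 Gt C/yr.
Transfer to the second box = ΣF_in − (99.4 + 70.5) = 61.100 Gt C/yr.
At steady state the output of the second box equals its input, 61.100 Gt C/yr.
τ = M / F = 764 / 61.100 = 12.50 yr.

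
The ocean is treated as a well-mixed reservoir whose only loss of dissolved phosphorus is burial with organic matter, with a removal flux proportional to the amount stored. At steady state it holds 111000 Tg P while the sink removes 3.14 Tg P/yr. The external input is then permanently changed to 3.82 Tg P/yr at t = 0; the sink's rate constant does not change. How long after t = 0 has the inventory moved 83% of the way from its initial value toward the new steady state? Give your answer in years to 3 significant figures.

62600 yr

τ = M₀/F₀ = 111000/3.14 = 35350 yr.
The remaining gap fraction is e^(−t/τ); 83% covered ⇒ e^(−t/τ) = 0.170.
t = −τ ln(0.170) = 35350 × 1.772 = 62640 yr.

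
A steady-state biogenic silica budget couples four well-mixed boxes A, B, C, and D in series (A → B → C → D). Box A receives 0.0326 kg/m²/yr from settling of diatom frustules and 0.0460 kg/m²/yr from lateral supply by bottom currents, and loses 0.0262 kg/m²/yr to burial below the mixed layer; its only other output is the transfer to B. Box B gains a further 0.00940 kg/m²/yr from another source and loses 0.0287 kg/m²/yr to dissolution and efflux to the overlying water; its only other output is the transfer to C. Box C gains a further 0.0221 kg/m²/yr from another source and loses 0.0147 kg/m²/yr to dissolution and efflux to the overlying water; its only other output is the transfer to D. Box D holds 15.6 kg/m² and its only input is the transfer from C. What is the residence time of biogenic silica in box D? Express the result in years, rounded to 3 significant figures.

385 yr

Box A: F(A→B) = (0.0326 + 0.0460) − 0.0262 = 0.052400 kg/m²/yr.
Box B: F(B→C) = (0.052400 + 0.00940) − 0.0287 = 0.033100 kg/m²/yr.
Box C: F(C→D) = (0.033100 + 0.0221) − 0.0147 = 0.040500 kg/m²/yr.
Box D throughput = its input = 0.040500 kg/m²/yr; τ = 15.6 / 0.040500 = 385.2 yr.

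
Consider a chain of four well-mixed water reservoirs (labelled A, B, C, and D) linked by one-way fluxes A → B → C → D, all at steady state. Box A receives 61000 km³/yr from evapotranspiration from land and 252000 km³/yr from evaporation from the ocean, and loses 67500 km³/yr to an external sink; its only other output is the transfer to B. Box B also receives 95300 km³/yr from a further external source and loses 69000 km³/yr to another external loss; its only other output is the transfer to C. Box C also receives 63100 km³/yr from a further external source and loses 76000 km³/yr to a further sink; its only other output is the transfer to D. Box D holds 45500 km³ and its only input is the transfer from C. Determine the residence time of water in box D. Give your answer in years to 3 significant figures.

0.176 yr

Box A: F(A→B) = (61000 + 252000) − 67500 = 245500 km³/yr.
Box B: F(B→C) = (245500 + 95300) − 69000 = 271800 km³/yr.
Box C: F(C→D) = (271800 + 63100) − 76000 = 258900 km³/yr.
Box D throughput = its input = 258900 km³/yr; τ = 45500 / 258900 = 0.1757 yr.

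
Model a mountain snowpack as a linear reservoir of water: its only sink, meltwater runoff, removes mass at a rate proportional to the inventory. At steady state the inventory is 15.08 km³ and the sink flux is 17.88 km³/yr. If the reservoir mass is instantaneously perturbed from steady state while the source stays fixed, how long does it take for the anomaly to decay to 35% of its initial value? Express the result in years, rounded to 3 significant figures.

For a linear reservoir the anomaly decays as exp(−t/τ) with τ = M/F = 15.08/17.88 = 0.8434 yr.
exp(−t/τ) = 0.35 ⇒ t = −τ ln(0.35) = 0.8434 × 1.050 = 0.8854 yr.

0.885 yr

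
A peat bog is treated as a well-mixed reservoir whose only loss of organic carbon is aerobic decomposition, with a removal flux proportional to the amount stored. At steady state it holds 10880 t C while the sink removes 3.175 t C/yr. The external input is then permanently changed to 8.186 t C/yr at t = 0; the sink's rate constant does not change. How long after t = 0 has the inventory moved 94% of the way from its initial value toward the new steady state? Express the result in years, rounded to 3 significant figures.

τ = M₀/F₀ = 10880/3.175 = 3427 yr.
The remaining gap fraction is e^(−t/τ); 94% covered ⇒ e^(−t/τ) = 0.0600.
t = −τ ln(0.0600) = 3427 × 2.813 = 9641 yr.

9640 yr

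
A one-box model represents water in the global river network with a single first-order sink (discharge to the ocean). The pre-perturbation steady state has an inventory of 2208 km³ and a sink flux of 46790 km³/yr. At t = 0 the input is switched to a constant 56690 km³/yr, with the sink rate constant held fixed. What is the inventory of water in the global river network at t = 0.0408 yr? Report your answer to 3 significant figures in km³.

2480 km³

τ = M₀/F₀ = 2208/46790 = 0.04719 yr; rate constant k = 1/τ.
New steady state M_∞ = F₁/k = F₁·τ = 56690 × 0.04719 = 2675.2 km³.
M(t) = M_∞ + (M₀ − M_∞)·e^(−t/τ); t/τ = 0.0408/0.04719 = 0.8646, so e^(−t/τ) = 0.4212.
M(t) = 2675.2 − 467.2 × 0.4212 = 2478.4 km³.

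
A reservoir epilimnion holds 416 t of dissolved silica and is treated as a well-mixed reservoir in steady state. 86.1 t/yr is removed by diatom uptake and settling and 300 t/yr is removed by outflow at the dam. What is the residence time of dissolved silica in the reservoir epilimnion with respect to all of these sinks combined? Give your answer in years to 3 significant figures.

Total removal flux = 86.1 + 300 = 386.10 t/yr.
τ = M / ΣF_out = 416 / 386.10 = 1.077 yr.

1.08 yr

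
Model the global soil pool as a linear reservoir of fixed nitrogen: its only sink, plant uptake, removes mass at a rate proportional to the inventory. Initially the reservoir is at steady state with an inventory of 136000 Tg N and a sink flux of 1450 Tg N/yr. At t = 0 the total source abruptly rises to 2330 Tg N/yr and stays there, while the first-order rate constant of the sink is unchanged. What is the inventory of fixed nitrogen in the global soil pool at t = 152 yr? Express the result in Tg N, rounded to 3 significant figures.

Residence time τ = M₀/F₀ = 93.79 yr. The eventual steady state is M_∞ = M₀·(F₁/F₀) = 136000 × 2330/1450 = 218540 Tg N.
The anomaly ΔM(t) = M(t) − M_∞ decays as ΔM₀·e^(−t/τ) with ΔM₀ = 136000 − 218540 = −82540 Tg N.
At t = 152 yr, e^(−t/τ) = e^(−1.621) = 0.1978, so ΔM = −16320 Tg N and M = 218540 − 16320 = 202210 Tg N.

202000 Tg N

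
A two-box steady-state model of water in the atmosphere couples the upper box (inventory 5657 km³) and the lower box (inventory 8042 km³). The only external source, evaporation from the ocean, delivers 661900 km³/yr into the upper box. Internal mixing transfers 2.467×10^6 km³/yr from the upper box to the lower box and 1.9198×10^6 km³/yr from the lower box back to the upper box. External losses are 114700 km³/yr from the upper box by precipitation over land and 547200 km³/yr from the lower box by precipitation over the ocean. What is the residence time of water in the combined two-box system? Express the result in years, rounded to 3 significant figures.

Treat the two boxes together as one reservoir: the mixing fluxes between them are internal recycling, so τ = ΣM / Σ(external losses).
M_total = 5657 + 8042 = 13699 km³.
ΣF_external_out = 114700 + 547200 = 661900 km³/yr.
τ = M_total / ΣF_ext = 13699 / 661900 = 0.02070 yr.

0.0207 yr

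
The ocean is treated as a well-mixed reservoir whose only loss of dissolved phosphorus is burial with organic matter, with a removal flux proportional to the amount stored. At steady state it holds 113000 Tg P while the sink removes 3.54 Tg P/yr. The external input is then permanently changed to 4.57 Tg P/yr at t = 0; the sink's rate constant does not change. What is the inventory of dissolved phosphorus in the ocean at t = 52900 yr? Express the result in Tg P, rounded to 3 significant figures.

Residence time τ = M₀/F₀ = 31920 yr. The eventual steady state is M_∞ = M₀·(F₁/F₀) = 113000 × 4.57/3.54 = 145880 Tg P.
The anomaly ΔM(t) = M(t) − M_∞ decays as ΔM₀·e^(−t/τ) with ΔM₀ = 113000 − 145880 = −32880 Tg P.
At t = 52900 yr, e^(−t/τ) = e^(−1.657) = 0.1907, so ΔM = −6269 Tg P and M = 145880 − 6269 = 139610 Tg P.

140000 Tg P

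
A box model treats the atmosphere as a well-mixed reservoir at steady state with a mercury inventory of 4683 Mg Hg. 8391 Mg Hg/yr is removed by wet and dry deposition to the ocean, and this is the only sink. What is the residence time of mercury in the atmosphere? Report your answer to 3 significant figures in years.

0.558 yr

τ = M / F = 4683 / 8391 = 0.5581 yr.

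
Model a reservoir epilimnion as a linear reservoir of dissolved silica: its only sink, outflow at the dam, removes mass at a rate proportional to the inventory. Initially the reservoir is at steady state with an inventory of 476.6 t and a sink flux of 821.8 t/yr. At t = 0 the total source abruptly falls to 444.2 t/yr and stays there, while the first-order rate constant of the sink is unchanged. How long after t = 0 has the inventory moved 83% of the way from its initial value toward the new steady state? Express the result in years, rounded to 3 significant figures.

τ = M₀/F₀ = 476.6/821.8 = 0.5799 yr.
The remaining gap fraction is e^(−t/τ); 83% covered ⇒ e^(−t/τ) = 0.170.
t = −τ ln(0.170) = 0.5799 × 1.772 = 1.028 yr.

1.03 yr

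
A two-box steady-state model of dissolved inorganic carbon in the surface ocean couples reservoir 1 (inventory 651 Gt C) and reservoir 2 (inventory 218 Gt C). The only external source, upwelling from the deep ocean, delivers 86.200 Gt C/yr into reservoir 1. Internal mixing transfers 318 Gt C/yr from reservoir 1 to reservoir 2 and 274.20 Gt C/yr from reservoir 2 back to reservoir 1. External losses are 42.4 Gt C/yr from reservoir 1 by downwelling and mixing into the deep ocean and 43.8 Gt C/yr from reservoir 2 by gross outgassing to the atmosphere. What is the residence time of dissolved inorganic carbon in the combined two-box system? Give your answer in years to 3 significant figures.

Treat the two boxes together as one reservoir: the mixing fluxes between them are internal recycling, so τ = ΣM / Σ(external losses).
M_total = 651 + 218 = 869.00 Gt C.
ΣF_external_out = 42.4 + 43.8 = 86.200 Gt C/yr.
τ = M_total / ΣF_ext = 869.00 / 86.200 = 10.08 yr.

10.1 yr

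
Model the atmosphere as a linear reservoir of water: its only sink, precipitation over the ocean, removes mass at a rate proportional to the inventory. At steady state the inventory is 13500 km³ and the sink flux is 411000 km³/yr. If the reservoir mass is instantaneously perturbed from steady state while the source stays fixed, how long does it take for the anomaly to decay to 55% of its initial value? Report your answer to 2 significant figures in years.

For a linear reservoir the anomaly decays as exp(−t/τ) with τ = M/F = 13500/411000 = 0.03285 yr.
exp(−t/τ) = 0.55 ⇒ t = −τ ln(0.55) = 0.03285 × 0.5978 = 0.01964 yr.

0.020 yr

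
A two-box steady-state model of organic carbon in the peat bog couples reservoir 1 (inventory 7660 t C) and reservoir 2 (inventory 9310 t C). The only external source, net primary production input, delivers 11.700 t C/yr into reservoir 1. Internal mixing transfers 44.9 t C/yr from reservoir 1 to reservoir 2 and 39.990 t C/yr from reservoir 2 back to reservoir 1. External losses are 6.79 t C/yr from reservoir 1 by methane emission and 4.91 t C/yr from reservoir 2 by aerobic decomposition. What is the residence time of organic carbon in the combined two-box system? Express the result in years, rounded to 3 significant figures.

1450 yr

Treat the two boxes together as one reservoir: the mixing fluxes between them are internal recycling, so τ = ΣM / Σ(external losses).
M_total = 7660 + 9310 = 16970 t C.
ΣF_external_out = 6.79 + 4.91 = 11.700 t C/yr.
τ = M_total / ΣF_ext = 16970 / 11.700 = 1450 yr.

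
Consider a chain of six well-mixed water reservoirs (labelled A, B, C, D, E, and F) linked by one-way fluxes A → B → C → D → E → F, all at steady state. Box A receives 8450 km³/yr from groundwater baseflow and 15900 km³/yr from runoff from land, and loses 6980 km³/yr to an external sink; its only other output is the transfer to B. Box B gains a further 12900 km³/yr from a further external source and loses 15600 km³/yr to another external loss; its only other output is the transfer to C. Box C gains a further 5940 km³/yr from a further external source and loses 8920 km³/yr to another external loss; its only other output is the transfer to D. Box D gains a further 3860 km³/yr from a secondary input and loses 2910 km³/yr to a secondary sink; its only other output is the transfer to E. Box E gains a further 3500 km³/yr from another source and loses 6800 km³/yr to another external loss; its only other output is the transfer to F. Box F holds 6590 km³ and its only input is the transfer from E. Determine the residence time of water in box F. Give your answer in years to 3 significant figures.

0.706 yr

Box A: F(A→B) = (8450 + 15900) − 6980 = 17370 km³/yr.
Box B: F(B→C) = (17370 + 12900) − 15600 = 14670 km³/yr.
Box C: F(C→D) = (14670 + 5940) − 8920 = 11690 km³/yr.
Box D: F(D→E) = (11690 + 3860) − 2910 = 12640 km³/yr.
Box E: F(E→F) = (12640 + 3500) − 6800 = 9340.0 km³/yr.
Box F throughput = its input = 9340.0 km³/yr; τ = 6590 / 9340.0 = 0.7056 yr.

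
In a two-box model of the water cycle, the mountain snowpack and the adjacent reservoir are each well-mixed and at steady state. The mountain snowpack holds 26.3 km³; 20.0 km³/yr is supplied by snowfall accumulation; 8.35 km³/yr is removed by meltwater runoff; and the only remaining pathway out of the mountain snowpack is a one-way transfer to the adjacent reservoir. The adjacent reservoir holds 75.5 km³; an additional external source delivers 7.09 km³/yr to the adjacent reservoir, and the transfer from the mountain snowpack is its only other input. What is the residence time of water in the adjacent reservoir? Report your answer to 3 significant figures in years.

4.03 yr

Balance the mountain snowpack: ΣF_in = 20.000 km³/yr.
Transfer to the adjacent reservoir = ΣF_in − (8.35) = 11.650 km³/yr.
Total input to the adjacent reservoir = 11.650 + 7.09 = 18.740 km³/yr; at steady state this equals its total output.
τ = M / F = 75.5 / 18.740 = 4.029 yr.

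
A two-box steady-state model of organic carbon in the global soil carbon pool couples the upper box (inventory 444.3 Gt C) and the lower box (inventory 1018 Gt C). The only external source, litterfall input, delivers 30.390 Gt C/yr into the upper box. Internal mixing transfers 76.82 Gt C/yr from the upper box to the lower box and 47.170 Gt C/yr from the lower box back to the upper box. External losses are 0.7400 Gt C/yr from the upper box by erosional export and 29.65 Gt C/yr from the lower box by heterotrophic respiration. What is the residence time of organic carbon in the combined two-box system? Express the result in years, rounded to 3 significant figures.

48.1 yr

For the system as a whole, the A↔B exchange is internal and contributes nothing to the throughput; only the external sinks remove mass.
M_total = 444.3 + 1018 = 1462.3 Gt C.
ΣF_external_out = 0.7400 + 29.65 = 30.390 Gt C/yr.
τ = M_total / ΣF_ext = 1462.3 / 30.390 = 48.12 yr.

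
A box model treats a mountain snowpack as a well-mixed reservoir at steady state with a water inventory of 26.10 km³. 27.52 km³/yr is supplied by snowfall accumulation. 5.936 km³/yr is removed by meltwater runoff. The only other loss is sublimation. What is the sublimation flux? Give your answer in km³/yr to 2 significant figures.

22 km³/yr

At steady state ΣF_in = ΣF_out.
ΣF_in = 27.520 km³/yr.
Sublimation flux = ΣF_in − (5.936) = 27.520 − 5.936 = 21.58 km³/yr.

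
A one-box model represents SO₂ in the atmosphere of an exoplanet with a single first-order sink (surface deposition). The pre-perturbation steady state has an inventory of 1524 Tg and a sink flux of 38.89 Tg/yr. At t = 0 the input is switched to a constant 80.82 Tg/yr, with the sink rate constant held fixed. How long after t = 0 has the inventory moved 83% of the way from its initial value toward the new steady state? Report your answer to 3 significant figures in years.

τ = M₀/F₀ = 1524/38.89 = 39.19 yr.
The remaining gap fraction is e^(−t/τ); 83% covered ⇒ e^(−t/τ) = 0.170.
t = −τ ln(0.170) = 39.19 × 1.772 = 69.44 yr.

69.4 yr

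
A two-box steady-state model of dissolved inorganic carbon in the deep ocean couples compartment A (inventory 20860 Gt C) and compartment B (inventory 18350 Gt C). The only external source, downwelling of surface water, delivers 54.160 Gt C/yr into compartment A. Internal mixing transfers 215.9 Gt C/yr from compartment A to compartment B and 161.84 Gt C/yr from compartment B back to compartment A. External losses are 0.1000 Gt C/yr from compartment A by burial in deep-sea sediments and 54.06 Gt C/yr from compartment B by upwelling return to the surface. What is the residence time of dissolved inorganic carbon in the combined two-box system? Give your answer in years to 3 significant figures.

724 yr

Treat the two boxes together as one reservoir: the mixing fluxes between them are internal recycling, so τ = ΣM / Σ(external losses).
M_total = 20860 + 18350 = 39210 Gt C.
ΣF_external_out = 0.1000 + 54.06 = 54.160 Gt C/yr.
τ = M_total / ΣF_ext = 39210 / 54.160 = 724.0 yr.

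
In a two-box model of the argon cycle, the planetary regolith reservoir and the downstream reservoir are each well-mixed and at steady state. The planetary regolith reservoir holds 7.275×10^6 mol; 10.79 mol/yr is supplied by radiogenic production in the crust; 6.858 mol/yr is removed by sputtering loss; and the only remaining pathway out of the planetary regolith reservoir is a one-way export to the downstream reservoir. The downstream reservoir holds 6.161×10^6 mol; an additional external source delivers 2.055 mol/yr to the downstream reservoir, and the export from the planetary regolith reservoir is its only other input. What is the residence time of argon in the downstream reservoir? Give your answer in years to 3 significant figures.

1.03×10^6 yr

Balance the planetary regolith reservoir: ΣF_in = 10.790 mol/yr.
Export to the downstream reservoir = ΣF_in − (6.858) = 3.9320 mol/yr.
Total input to the downstream reservoir = 3.9320 + 2.055 = 5.9870 mol/yr; at steady state this equals its total output.
τ = M / F = 6.161×10^6 / 5.9870 = 1.029×10^6 yr.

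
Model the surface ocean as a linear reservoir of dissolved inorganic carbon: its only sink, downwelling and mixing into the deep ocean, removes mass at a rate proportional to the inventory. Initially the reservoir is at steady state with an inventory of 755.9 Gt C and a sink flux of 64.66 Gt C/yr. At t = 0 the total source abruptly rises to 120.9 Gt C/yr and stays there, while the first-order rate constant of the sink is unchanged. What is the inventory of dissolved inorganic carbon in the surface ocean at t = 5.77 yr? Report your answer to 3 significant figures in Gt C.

1010 Gt C

The sink rate constant is k = F₀/M₀ = 64.66/755.9 = 0.08554 yr⁻¹.
Solving dM/dt = F₁ − kM with M(0) = M₀ gives M(t) = F₁/k + (M₀ − F₁/k)·e^(−kt).
F₁/k = 120.9/0.08554 = 1413.4 Gt C; kt = 0.08554 × 5.77 = 0.4936, e^(−kt) = 0.6104.
M(5.77) = 1413.4 + (755.9 − 1413.4) × 0.6104 = 1413.4 − 401.3 = 1012.0 Gt C.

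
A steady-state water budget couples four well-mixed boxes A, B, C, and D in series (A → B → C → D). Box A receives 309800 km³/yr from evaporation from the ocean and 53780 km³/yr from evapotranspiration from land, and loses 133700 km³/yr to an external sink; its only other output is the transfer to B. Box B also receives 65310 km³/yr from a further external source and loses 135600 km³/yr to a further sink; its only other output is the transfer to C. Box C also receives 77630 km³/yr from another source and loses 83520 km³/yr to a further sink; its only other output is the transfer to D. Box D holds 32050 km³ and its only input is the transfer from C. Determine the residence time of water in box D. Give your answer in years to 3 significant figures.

0.209 yr

Box A: F(A→B) = (309800 + 53780) − 133700 = 229880 km³/yr.
Box B: F(B→C) = (229880 + 65310) − 135600 = 159590 km³/yr.
Box C: F(C→D) = (159590 + 77630) − 83520 = 153700 km³/yr.
Box D throughput = its input = 153700 km³/yr; τ = 32050 / 153700 = 0.2085 yr.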